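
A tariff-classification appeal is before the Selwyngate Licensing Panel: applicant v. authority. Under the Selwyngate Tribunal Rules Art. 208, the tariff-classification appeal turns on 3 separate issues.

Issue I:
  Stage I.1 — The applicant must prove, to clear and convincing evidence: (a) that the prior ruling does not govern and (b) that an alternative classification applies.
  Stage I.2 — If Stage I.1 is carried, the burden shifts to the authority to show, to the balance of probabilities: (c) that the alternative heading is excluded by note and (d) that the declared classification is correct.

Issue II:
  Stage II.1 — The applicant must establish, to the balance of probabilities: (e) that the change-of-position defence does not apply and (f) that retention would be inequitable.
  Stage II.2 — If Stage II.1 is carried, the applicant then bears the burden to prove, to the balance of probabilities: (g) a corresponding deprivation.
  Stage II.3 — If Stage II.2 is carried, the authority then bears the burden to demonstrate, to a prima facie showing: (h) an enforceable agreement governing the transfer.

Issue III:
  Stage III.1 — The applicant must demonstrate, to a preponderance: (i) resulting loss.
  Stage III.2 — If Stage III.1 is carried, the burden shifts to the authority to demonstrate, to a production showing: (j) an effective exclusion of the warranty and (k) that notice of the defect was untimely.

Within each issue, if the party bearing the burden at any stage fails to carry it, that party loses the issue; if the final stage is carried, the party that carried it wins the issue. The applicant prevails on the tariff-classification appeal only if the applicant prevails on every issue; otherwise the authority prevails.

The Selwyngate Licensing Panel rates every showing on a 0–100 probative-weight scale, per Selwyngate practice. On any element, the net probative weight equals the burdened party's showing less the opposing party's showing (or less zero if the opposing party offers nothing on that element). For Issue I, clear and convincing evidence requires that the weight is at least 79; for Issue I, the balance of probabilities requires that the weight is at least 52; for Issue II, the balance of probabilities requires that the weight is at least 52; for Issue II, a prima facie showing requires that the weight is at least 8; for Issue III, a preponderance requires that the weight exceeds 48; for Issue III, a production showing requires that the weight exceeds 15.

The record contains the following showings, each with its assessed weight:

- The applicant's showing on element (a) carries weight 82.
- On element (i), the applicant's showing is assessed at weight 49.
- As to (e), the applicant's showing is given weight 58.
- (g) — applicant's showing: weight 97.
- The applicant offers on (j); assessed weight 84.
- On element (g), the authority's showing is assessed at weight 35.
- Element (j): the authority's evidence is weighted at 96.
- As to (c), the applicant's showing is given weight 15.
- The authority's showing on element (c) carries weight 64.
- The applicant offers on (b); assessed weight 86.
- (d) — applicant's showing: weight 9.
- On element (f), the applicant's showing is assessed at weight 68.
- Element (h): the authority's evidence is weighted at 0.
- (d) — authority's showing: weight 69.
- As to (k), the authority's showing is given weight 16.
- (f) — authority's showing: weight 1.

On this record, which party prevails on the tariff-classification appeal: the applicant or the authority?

applicant

— Issue I —
Stage I.1 (applicant, clear and convincing evidence, weight is at least 79): (a) 82 ≥ 79 — meets; (b) 86 ≥ 79 — meets.
  Stage I.1 carried; the burden shifts to the authority.
Stage I.2 (authority, the balance of probabilities, weight is at least 52): (c) net 64−15=49 < 52 — fails; (d) net 69−9=60 ≥ 52 — meets.
  Not every element is met, so the authority fails to carry Stage I.2.
The applicant prevails on this issue.
— Issue II —
Stage II.1 (applicant, the balance of probabilities, weight is at least 52): (e) 58 ≥ 52 — meets; (f) net 68−1=67 ≥ 52 — meets.
  All elements met. The applicant retains the burden for Stage II.2.
Stage II.2 (applicant, the balance of probabilities, weight is at least 52): (g) net 97−35=62 ≥ 52 — meets.
  The applicant carries Stage II.2; the authority now bears the burden.
Stage II.3 (authority, a prima facie showing, weight is at least 8): (h) 0 < 8 — fails.
  The authority does not carry Stage II.3.
The analysis ends at Stage II.3; the applicant prevails on this issue.
— Issue III —
At Stage III.1 the applicant must meet a preponderance (weight exceeds 48): on (i) the weight is 49, > 48, so (i) meets the standard.
  Stage III.1 carried; the burden shifts to the authority.
At Stage III.2 the authority must meet a production showing (weight exceeds 15): on (j) the weight is 96 less the opposing 84 gives net 12, ≤ 15, so (j) does not meet the standard; on (k) the weight is 16, which does exceed 15, so (k) meets the standard.
  Not every element is met, so the authority fails to carry Stage III.2.
The applicant prevails on this issue.
Per-issue: Issue I → applicant; Issue II → applicant; Issue III → applicant. The applicant must prevail on every issue; overall, the applicant prevails.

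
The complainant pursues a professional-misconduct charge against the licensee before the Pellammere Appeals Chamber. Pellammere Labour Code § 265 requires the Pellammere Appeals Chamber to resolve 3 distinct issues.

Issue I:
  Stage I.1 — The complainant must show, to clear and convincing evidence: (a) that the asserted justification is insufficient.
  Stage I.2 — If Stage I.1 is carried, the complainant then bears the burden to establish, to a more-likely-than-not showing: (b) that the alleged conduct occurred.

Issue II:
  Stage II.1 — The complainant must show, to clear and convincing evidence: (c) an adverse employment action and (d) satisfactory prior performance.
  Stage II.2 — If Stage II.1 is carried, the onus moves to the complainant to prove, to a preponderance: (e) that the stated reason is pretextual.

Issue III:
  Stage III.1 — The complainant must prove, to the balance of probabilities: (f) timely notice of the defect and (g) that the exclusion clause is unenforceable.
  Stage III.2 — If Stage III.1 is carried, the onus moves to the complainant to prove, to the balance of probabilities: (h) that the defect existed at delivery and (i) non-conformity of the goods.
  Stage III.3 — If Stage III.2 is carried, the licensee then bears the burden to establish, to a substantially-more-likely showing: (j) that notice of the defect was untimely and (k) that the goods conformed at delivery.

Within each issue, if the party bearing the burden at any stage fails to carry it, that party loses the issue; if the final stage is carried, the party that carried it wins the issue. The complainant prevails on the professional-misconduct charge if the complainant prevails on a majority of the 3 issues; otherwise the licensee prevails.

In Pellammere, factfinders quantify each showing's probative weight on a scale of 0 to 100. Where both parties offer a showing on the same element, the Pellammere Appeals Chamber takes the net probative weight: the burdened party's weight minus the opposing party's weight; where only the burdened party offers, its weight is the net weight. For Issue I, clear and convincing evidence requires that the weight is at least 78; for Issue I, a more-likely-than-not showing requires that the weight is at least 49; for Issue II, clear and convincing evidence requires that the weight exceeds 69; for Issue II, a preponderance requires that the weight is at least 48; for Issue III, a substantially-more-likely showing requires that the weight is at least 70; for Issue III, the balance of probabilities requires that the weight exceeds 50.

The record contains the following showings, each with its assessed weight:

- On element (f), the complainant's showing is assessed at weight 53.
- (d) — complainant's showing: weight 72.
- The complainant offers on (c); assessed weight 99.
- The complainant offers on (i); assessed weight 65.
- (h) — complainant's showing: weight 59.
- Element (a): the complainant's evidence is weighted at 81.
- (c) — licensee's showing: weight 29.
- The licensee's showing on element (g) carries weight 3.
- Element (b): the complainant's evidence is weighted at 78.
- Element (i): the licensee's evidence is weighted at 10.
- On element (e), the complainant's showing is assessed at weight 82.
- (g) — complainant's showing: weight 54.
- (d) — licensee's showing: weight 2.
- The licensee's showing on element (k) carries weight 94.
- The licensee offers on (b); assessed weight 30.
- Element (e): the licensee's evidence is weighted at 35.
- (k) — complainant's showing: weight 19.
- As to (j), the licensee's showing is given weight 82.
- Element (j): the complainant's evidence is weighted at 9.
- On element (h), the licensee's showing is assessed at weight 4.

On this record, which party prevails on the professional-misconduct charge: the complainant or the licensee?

— Issue I —
At Stage I.1 the complainant must meet clear and convincing evidence (weight is at least 78): on (a) the weight is 81, ≥ 78, so (a) meets the standard.
  Stage I.1 carried; the burden remains with the complainant.
At Stage I.2 the complainant must meet a more-likely-than-not showing (weight is at least 49): on (b) the weight is 78 less the opposing 30 gives net 48, which does not reach 49, so (b) does not meet the standard.
  Stage I.2 not carried; the complainant fails its burden.
So the licensee prevails on this issue.
— Issue II —
Stage II.1 (complainant, clear and convincing evidence, weight exceeds 69): (c) net 99−29=70 > 69 — meets; (d) net 72−2=70 > 69 — meets.
  Stage II.1 carried; the burden remains with the complainant.
Stage II.2 (complainant, a preponderance, weight is at least 48): (e) net 82−35=47 < 48 — fails.
  Stage II.2 not carried; the complainant fails its burden.
The analysis ends at Stage II.2; the licensee prevails on this issue.
— Issue III —
Stage III.1 — burden on complainant; standard: the balance of probabilities (weight exceeds 50).
    (f): 53 > 50 [met]
    (g): 54 − 3 = 51 > 50 [met]
  Stage III.1 carried; the burden remains with the complainant.
Stage III.2 — burden on complainant; standard: the balance of probabilities (weight exceeds 50).
    (h): 59 − 4 = 55 > 50 [met]
    (i): 65 − 10 = 55 > 50 [met]
  The complainant carries Stage III.2; the licensee now bears the burden.
Stage III.3 — burden on licensee; standard: a substantially-more-likely showing (weight is at least 70).
    (j): 82 − 9 = 73 ≥ 70 [met]
    (k): 94 − 19 = 75 ≥ 70 [met]
  The licensee carries the last stage.
All stages carried — the licensee prevails on this issue.
Per-issue: Issue I → licensee; Issue II → licensee; Issue III → licensee. The complainant must prevail on a majority of issues; overall, the licensee prevails.

licensee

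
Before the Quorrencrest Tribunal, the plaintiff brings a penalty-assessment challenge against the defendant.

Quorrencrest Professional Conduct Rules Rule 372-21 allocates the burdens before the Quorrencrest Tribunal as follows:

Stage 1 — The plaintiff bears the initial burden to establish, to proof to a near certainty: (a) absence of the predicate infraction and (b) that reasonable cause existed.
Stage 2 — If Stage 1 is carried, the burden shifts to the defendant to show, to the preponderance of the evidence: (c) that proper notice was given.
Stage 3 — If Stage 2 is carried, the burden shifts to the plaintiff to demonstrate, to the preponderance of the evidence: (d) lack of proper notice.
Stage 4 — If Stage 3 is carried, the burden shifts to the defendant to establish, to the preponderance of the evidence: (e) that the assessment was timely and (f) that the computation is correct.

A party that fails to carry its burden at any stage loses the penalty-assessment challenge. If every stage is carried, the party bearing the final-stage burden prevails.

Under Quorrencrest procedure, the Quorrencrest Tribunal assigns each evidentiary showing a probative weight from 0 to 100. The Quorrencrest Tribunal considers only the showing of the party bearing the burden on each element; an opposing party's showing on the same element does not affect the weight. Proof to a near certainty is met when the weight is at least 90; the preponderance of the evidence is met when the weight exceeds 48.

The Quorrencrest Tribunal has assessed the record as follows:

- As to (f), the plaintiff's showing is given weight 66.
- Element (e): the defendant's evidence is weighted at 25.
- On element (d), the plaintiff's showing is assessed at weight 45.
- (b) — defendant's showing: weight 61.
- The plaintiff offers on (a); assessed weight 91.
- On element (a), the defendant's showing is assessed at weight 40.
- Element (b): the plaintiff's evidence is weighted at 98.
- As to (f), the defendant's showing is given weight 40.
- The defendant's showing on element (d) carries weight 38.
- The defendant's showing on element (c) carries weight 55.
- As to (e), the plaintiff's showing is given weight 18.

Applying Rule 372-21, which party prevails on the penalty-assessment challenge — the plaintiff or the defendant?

Stage 1 (plaintiff, proof to a near certainty, weight is at least 90): (a) 91 (defendant's 40 disregarded) ≥ 90 — meets; (b) 98 (defendant's 61 disregarded) ≥ 90 — meets.
  All elements met. The burden passes to the defendant.
Stage 2 (defendant, the preponderance of the evidence, weight exceeds 48): (c) 55 > 48 — meets.
  Stage 2 carried; the burden shifts to the plaintiff.
Stage 3 (plaintiff, the preponderance of the evidence, weight exceeds 48): (d) 45 (defendant's 38 disregarded) ≤ 48 — fails.
  Not every element is met, so the plaintiff fails to carry Stage 3.
The defendant prevails.

defendant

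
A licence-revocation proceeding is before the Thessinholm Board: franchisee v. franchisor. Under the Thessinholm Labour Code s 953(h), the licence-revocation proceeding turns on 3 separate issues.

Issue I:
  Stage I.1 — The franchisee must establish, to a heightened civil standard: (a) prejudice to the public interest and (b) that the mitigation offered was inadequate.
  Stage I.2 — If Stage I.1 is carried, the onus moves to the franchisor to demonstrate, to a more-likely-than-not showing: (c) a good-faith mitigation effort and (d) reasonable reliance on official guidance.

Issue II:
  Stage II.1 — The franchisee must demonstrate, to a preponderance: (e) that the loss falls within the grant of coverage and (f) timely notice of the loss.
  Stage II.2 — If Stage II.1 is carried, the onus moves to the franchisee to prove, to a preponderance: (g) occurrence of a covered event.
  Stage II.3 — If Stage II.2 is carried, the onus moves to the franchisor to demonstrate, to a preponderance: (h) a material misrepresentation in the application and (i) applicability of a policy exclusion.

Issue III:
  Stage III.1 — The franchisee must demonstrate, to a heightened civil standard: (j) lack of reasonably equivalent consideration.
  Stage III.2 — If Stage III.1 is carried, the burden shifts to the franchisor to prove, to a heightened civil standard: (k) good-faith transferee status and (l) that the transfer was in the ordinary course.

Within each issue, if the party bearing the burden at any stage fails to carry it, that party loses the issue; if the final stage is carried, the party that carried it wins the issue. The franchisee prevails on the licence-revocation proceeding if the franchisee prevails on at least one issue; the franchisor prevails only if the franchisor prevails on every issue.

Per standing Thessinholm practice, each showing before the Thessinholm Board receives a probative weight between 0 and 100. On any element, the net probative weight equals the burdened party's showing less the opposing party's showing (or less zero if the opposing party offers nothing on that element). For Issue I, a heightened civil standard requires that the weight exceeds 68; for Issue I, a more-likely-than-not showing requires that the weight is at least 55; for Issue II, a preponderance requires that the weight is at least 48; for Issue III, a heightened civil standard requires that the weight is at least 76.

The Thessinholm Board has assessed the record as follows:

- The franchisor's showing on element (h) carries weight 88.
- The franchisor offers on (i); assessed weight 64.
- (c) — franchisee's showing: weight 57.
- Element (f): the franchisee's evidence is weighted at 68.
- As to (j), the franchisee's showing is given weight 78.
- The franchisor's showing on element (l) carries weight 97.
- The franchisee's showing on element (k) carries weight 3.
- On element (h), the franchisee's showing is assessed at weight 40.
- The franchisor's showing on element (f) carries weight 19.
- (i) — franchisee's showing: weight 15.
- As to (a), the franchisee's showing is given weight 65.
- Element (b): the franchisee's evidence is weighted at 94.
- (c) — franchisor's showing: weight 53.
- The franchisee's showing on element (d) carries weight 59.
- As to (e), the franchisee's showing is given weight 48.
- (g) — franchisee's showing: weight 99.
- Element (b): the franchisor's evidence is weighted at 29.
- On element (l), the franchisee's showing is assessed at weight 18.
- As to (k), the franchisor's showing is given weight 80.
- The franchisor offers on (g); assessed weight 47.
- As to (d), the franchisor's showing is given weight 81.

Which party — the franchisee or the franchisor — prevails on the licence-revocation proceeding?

— Issue I —
At Stage I.1 the franchisee must meet a heightened civil standard (weight exceeds 68): on (a) the weight is 65, which does not exceed 68, so (a) does not meet the standard; on (b) the weight is 94 less the opposing 29 gives net 65, which does not exceed 68, so (b) does not meet the standard.
  The franchisee does not carry Stage I.1.
The franchisor prevails on this issue.
— Issue II —
Stage II.1 (franchisee, a preponderance, weight is at least 48): (e) 48 ≥ 48 — meets; (f) net 68−19=49 ≥ 48 — meets.
  Stage II.1 carried; the burden remains with the franchisee.
Stage II.2 (franchisee, a preponderance, weight is at least 48): (g) net 99−47=52 ≥ 48 — meets.
  Stage II.2 is satisfied; the onus moves to the franchisor.
Stage II.3 (franchisor, a preponderance, weight is at least 48): (h) net 88−40=48 ≥ 48 — meets; (i) net 64−15=49 ≥ 48 — meets.
  All elements met at the final stage.
With every stage satisfied, the franchisor prevails on this issue.
— Issue III —
Stage III.1 — burden on franchisee; standard: a heightened civil standard (weight is at least 76).
    (j): 78 ≥ 76 [met]
  Stage III.1 is satisfied; the onus moves to the franchisor.
Stage III.2 — burden on franchisor; standard: a heightened civil standard (weight is at least 76).
    (k): 80 − 3 = 77 ≥ 76 [met]
    (l): 97 − 18 = 79 ≥ 76 [met]
  Stage III.2 carried; the final stage is satisfied.
With every stage satisfied, the franchisor prevails on this issue.
Per-issue: Issue I → franchisor; Issue II → franchisor; Issue III → franchisor. The franchisee must prevail on at least one issue; overall, the franchisor prevails.

franchisor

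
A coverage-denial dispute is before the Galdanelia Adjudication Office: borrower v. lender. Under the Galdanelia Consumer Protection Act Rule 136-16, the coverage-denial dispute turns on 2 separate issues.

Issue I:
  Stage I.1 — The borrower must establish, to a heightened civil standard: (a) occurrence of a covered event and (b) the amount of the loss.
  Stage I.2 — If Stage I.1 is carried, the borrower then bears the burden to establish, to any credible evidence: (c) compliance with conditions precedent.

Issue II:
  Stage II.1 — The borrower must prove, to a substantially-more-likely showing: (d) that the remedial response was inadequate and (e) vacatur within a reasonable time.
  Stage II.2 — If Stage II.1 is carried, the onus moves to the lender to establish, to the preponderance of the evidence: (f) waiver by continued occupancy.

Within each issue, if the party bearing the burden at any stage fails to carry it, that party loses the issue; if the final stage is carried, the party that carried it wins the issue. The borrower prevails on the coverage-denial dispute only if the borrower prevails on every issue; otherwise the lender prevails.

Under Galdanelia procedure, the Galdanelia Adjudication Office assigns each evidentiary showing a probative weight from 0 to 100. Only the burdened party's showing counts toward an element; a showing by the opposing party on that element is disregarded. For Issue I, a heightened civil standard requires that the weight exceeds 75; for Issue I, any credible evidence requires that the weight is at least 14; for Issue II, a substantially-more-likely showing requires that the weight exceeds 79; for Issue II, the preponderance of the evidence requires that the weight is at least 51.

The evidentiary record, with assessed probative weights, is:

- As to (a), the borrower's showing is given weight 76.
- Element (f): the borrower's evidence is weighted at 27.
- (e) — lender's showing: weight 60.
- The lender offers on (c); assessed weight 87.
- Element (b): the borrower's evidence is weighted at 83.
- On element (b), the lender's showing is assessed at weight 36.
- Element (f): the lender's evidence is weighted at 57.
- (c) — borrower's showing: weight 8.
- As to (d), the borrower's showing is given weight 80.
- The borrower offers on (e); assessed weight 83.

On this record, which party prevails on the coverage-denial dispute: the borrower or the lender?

— Issue I —
Stage I.1 (borrower, a heightened civil standard, weight exceeds 75): (a) 76 > 75 — meets; (b) 83 (lender's 36 disregarded) > 75 — meets.
  Stage I.1 is satisfied; the borrower continues to bear the burden.
Stage I.2 (borrower, any credible evidence, weight is at least 14): (c) 8 (lender's 87 disregarded) < 14 — fails.
  Stage I.2 not carried; the borrower fails its burden.
The analysis ends at Stage I.2; the lender prevails on this issue.
— Issue II —
Stage II.1 (borrower, a substantially-more-likely showing, weight exceeds 79): (d) 80 > 79 — meets; (e) 83 (lender's 60 disregarded) > 79 — meets.
  The borrower carries Stage II.1; the lender now bears the burden.
Stage II.2 (lender, the preponderance of the evidence, weight is at least 51): (f) 57 (borrower's 27 disregarded) ≥ 51 — meets.
  The lender carries the last stage.
All stages carried — the lender prevails on this issue.
Per-issue: Issue I → lender; Issue II → lender. The borrower must prevail on every issue; overall, the lender prevails.

lender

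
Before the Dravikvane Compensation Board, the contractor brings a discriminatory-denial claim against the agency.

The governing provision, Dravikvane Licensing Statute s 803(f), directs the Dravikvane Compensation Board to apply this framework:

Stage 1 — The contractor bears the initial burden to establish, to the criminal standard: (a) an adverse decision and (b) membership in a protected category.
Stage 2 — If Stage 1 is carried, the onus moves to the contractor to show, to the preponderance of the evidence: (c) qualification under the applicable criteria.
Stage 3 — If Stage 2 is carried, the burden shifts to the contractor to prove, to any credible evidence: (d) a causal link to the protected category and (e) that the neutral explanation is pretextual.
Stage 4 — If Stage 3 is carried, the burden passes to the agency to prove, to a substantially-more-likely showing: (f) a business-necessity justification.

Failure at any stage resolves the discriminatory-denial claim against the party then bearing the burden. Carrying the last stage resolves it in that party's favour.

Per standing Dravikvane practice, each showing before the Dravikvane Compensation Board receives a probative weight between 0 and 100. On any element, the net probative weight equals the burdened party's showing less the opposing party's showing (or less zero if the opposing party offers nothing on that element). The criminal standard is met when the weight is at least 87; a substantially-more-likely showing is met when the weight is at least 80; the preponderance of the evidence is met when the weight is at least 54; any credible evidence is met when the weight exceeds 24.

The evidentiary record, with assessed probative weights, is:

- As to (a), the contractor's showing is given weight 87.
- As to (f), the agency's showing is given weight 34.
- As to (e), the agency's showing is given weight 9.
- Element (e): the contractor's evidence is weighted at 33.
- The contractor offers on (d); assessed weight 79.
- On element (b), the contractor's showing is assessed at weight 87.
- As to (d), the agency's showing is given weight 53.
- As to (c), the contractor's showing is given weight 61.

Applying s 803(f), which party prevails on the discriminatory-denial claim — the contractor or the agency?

agency

At Stage 1 the contractor must meet the criminal standard (weight is at least 87): on (a) the weight is 87, ≥ 87, so (a) meets the standard; on (b) the weight is 87, which does reach 87, so (b) meets the standard.
  Stage 1 carried; the burden remains with the contractor.
At Stage 2 the contractor must meet the preponderance of the evidence (weight is at least 54): on (c) the weight is 61, ≥ 54, so (c) meets the standard.
  Stage 2 is satisfied; the contractor continues to bear the burden.
At Stage 3 the contractor must meet any credible evidence (weight exceeds 24): on (d) the weight is 79 less the opposing 53 gives net 26, which does exceed 24, so (d) meets the standard; on (e) the weight is 33 less the opposing 9 gives net 24, ≤ 24, so (e) does not meet the standard.
  The contractor does not carry Stage 3.
So the agency prevails.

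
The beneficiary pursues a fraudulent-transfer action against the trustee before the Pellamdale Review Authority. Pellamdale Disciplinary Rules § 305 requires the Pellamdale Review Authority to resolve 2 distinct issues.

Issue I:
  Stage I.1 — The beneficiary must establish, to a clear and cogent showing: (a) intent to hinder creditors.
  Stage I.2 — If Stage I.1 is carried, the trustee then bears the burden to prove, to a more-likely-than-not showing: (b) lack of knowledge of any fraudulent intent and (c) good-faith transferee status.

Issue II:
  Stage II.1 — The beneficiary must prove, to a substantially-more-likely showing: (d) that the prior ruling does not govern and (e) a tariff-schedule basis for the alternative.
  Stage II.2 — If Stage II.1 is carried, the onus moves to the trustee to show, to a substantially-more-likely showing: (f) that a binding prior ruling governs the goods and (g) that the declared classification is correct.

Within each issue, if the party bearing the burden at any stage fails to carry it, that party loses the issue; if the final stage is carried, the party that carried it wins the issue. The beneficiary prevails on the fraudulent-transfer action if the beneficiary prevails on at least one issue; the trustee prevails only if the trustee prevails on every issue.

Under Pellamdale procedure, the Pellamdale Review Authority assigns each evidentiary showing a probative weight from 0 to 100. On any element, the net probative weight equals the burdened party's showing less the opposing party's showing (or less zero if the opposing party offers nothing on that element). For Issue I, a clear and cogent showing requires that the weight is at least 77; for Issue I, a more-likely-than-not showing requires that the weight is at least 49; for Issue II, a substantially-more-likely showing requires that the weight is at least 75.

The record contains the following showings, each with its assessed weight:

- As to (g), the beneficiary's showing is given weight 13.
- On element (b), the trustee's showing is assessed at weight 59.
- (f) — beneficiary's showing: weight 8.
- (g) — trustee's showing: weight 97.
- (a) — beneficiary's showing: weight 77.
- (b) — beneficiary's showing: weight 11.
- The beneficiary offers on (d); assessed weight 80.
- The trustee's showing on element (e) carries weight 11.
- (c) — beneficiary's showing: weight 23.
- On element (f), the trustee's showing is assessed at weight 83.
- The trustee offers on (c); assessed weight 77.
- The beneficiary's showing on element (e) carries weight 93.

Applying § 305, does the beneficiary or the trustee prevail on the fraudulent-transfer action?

beneficiary

— Issue I —
Stage I.1 — burden on beneficiary; standard: a clear and cogent showing (weight is at least 77).
    (a): 77 ≥ 77 [met]
  All elements met. The burden passes to the trustee.
Stage I.2 — burden on trustee; standard: a more-likely-than-not showing (weight is at least 49).
    (b): 59 − 11 = 48 < 49 [not met]
    (c): 77 − 23 = 54 ≥ 49 [met]
  Not every element is met, so the trustee fails to carry Stage I.2.
The beneficiary prevails on this issue.
— Issue II —
At Stage II.1 the beneficiary must meet a substantially-more-likely showing (weight is at least 75): on (d) the weight is 80, which does reach 75, so (d) meets the standard; on (e) the weight is 93 less the opposing 11 gives net 82, ≥ 75, so (e) meets the standard.
  Stage II.1 carried; the burden shifts to the trustee.
At Stage II.2 the trustee must meet a substantially-more-likely showing (weight is at least 75): on (f) the weight is 83 less the opposing 8 gives net 75, ≥ 75, so (f) meets the standard; on (g) the weight is 97 less the opposing 13 gives net 84, which does reach 75, so (g) meets the standard.
  All elements met at the final stage.
All stages carried — the trustee prevails on this issue.
Per-issue: Issue I → beneficiary; Issue II → trustee. The beneficiary must prevail on at least one issue; overall, the beneficiary prevails.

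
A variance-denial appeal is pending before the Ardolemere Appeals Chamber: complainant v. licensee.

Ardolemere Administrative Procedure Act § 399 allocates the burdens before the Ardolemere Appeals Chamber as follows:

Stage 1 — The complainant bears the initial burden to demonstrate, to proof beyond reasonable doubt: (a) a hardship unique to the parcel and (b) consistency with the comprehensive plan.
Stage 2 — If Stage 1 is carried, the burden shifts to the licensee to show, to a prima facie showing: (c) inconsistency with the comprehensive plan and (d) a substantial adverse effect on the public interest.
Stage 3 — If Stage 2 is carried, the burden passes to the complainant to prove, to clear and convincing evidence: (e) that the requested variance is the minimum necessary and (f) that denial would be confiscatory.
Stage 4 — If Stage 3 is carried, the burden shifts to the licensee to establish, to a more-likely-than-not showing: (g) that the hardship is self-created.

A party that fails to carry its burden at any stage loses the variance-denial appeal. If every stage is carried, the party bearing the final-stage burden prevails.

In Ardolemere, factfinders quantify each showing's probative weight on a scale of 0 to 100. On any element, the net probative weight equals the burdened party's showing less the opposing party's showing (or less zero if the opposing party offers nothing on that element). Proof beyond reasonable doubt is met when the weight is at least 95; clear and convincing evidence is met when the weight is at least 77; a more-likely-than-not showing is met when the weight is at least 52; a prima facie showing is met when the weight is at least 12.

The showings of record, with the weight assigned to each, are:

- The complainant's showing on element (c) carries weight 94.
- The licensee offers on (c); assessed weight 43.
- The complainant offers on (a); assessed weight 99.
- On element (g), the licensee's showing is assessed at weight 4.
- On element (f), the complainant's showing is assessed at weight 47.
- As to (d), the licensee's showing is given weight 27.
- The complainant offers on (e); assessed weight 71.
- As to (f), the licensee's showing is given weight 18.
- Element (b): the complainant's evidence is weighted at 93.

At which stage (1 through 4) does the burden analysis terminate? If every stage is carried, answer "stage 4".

stage 1

Stage 1 (complainant, proof beyond reasonable doubt, weight is at least 95): (a) 99 ≥ 95 — meets; (b) 93 < 95 — fails.
  Stage 1 not carried; the complainant fails its burden.
The analysis ends at Stage 1; the licensee prevails.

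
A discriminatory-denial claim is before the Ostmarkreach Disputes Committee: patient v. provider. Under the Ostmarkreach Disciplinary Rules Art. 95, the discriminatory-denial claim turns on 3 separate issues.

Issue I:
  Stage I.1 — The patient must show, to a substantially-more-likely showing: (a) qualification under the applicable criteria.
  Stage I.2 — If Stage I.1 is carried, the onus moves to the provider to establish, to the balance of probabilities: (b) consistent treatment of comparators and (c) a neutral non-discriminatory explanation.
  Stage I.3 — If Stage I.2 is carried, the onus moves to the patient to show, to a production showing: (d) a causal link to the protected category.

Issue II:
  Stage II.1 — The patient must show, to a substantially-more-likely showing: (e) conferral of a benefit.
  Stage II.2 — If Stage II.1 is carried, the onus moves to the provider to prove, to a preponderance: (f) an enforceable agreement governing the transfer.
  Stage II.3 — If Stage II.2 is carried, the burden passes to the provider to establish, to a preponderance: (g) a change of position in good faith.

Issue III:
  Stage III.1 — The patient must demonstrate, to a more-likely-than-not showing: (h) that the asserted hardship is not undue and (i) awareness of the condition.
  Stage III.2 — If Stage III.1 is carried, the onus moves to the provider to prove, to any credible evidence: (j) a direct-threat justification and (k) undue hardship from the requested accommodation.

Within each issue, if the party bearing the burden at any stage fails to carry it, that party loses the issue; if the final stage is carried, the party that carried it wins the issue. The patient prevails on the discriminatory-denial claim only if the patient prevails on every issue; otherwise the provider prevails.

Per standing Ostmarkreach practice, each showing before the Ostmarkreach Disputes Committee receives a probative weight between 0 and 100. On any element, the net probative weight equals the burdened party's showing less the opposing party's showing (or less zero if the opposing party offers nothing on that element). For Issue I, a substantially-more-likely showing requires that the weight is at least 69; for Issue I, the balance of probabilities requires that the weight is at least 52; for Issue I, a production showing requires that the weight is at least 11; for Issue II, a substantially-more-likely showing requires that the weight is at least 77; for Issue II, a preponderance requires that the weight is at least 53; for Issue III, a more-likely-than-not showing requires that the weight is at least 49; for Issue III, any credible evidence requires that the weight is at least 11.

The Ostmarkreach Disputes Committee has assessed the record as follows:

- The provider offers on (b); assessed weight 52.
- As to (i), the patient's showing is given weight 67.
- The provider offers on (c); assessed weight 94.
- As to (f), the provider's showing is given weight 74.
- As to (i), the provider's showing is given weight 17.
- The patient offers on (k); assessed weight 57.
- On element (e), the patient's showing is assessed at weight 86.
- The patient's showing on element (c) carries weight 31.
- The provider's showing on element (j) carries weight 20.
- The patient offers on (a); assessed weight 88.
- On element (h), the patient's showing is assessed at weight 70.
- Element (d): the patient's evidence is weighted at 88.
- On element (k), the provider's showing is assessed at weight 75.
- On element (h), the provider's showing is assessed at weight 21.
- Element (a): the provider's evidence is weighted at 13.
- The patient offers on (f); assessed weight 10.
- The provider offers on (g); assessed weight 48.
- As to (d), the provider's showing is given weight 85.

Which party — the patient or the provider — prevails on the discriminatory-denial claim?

— Issue I —
Stage I.1 (patient, a substantially-more-likely showing, weight is at least 69): (a) net 88−13=75 ≥ 69 — meets.
  All elements met. The burden passes to the provider.
Stage I.2 (provider, the balance of probabilities, weight is at least 52): (b) 52 ≥ 52 — meets; (c) net 94−31=63 ≥ 52 — meets.
  The provider carries Stage I.2; the patient now bears the burden.
Stage I.3 (patient, a production showing, weight is at least 11): (d) net 88−85=3 < 11 — fails.
  The patient does not carry Stage I.3.
The analysis ends at Stage I.3; the provider prevails on this issue.
— Issue II —
Stage II.1 — burden on patient; standard: a substantially-more-likely showing (weight is at least 77).
    (e): 86 ≥ 77 [met]
  All elements met. The burden passes to the provider.
Stage II.2 — burden on provider; standard: a preponderance (weight is at least 53).
    (f): 74 − 10 = 64 ≥ 53 [met]
  All elements met. The provider retains the burden for Stage II.3.
Stage II.3 — burden on provider; standard: a preponderance (weight is at least 53).
    (g): 48 < 53 [not met]
  The provider does not carry Stage II.3.
The analysis ends at Stage II.3; the patient prevails on this issue.
— Issue III —
Stage III.1 — burden on patient; standard: a more-likely-than-not showing (weight is at least 49).
    (h): 70 − 21 = 49 ≥ 49 [met]
    (i): 67 − 17 = 50 ≥ 49 [met]
  The patient carries Stage III.1; the provider now bears the burden.
Stage III.2 — burden on provider; standard: any credible evidence (weight is at least 11).
    (j): 20 ≥ 11 [met]
    (k): 75 − 57 = 18 ≥ 11 [met]
  The provider carries the last stage.
With every stage satisfied, the provider prevails on this issue.
Per-issue: Issue I → provider; Issue II → patient; Issue III → provider. The patient must prevail on every issue; overall, the provider prevails.

provider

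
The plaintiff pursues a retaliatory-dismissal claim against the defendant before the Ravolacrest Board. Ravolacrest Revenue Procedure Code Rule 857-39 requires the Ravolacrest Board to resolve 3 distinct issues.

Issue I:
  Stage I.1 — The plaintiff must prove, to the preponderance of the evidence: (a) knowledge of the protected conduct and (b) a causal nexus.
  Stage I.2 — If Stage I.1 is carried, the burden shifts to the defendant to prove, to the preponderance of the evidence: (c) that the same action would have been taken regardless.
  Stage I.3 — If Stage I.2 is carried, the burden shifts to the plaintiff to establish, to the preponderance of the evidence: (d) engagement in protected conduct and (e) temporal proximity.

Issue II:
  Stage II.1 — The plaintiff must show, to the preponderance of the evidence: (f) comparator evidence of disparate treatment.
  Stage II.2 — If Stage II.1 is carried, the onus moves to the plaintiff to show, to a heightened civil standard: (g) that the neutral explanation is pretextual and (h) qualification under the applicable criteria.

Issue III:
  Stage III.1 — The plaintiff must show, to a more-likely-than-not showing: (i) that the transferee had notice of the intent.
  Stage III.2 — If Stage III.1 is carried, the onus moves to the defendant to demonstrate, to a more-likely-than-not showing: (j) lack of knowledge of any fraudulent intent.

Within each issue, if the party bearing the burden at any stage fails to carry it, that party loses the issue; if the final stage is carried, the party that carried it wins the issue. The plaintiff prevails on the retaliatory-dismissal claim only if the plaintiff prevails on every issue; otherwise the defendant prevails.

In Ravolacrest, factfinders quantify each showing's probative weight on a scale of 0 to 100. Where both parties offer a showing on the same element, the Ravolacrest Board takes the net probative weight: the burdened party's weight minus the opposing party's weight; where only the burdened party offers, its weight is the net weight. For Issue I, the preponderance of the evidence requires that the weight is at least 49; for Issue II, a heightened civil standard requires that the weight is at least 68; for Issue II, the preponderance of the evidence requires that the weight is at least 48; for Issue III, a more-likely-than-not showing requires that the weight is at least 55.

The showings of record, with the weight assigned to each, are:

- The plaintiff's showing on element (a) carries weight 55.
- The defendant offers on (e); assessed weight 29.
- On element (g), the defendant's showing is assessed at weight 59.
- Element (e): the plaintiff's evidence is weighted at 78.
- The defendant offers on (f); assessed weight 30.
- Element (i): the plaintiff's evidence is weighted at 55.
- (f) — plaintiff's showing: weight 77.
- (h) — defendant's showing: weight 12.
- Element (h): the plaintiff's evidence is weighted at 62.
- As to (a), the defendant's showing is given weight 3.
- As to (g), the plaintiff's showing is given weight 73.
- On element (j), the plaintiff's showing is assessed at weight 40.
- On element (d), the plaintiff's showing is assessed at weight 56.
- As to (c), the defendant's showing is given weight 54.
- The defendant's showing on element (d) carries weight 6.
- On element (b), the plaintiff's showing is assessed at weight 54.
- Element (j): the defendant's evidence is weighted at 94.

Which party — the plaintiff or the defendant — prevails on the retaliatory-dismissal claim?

— Issue I —
Stage I.1 — burden on plaintiff; standard: the preponderance of the evidence (weight is at least 49).
    (a): 55 − 3 = 52 ≥ 49 [met]
    (b): 54 ≥ 49 [met]
  The plaintiff carries Stage I.1; the defendant now bears the burden.
Stage I.2 — burden on defendant; standard: the preponderance of the evidence (weight is at least 49).
    (c): 54 ≥ 49 [met]
  Stage I.2 carried; the burden shifts to the plaintiff.
Stage I.3 — burden on plaintiff; standard: the preponderance of the evidence (weight is at least 49).
    (d): 56 − 6 = 50 ≥ 49 [met]
    (e): 78 − 29 = 49 ≥ 49 [met]
  The plaintiff carries the last stage.
Every stage carried; the plaintiff prevails on this issue.
— Issue II —
Stage II.1 (plaintiff, the preponderance of the evidence, weight is at least 48): (f) net 77−30=47 < 48 — fails.
  Stage II.1 not carried; the plaintiff fails its burden.
The defendant prevails on this issue.
— Issue III —
Stage III.1 — burden on plaintiff; standard: a more-likely-than-not showing (weight is at least 55).
    (i): 55 ≥ 55 [met]
  All elements met. The burden passes to the defendant.
Stage III.2 — burden on defendant; standard: a more-likely-than-not showing (weight is at least 55).
    (j): 94 − 40 = 54 < 55 [not met]
  Stage III.2 not carried; the defendant fails its burden.
So the plaintiff prevails on this issue.
Per-issue: Issue I → plaintiff; Issue II → defendant; Issue III → plaintiff. The plaintiff must prevail on every issue; overall, the defendant prevails.

defendant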